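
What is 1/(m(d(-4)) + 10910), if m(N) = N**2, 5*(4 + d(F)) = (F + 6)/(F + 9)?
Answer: 625/6828354 ≈ 9.1530e-5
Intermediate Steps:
d(F) = -4 + (6 + F)/(5*(9 + F)) (d(F) = -4 + ((F + 6)/(F + 9))/5 = -4 + ((6 + F)/(9 + F))/5 = -4 + (6 + F)/(5*(9 + F)))
1/(m(d(-4)) + 10910) = 1/(((-174 - 19*(-4))/(5*(9 - 4)))**2 + 10910) = 1/(((1/5)*(-174 + 76)/5)**2 + 10910) = 1/(((1/5)*(1/5)*(-98))**2 + 10910) = 1/((-98/25)**2 + 10910) = 1/(9604/625 + 10910) = 1/(6828354/625) = 625/6828354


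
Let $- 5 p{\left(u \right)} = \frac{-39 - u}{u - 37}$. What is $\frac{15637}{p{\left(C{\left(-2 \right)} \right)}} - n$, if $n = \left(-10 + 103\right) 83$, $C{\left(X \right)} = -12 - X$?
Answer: $- \frac{3898546}{29} \approx -1.3443 \cdot 10^{5}$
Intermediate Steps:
$p{\left(u \right)} = - \frac{-39 - u}{5 \left(-37 + u\right)}$ ($p{\left(u \right)} = - \frac{\left(-39 - u\right) \frac{1}{u - 37}}{5} = - \frac{\left(-39 - u\right) \frac{1}{-37 + u}}{5} = - \frac{\frac{1}{-37 + u} \left(-39 - u\right)}{5} = - \frac{-39 - u}{5 \left(-37 + u\right)}$)
$n = 7719$ ($n = 93 \cdot 83 = 7719$)
$\frac{15637}{p{\left(C{\left(-2 \right)} \right)}} - n = \frac{15637}{\frac{1}{5} \frac{1}{-37 - 10} \left(39 - 10\right)} - 7719 = \frac{15637}{\frac{1}{5} \frac{1}{-47} \cdot 29} - 7719 = \frac{15637}{\frac{1}{5} \left(- \frac{1}{47}\right) 29} - 7719 = \frac{15637}{- \frac{29}{235}} - 7719 = 15637 \left(- \frac{235}{29}\right) - 7719 = - \frac{3674695}{29} - 7719 = - \frac{3898546}{29}$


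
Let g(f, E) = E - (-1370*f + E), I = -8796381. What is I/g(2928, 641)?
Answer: -2932127/1337120 ≈ -2.1929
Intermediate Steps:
g(f, E) = 1370*f (g(f, E) = E - (E - 1370*f) = E + (-E + 1370*f) = 1370*f)
I/g(2928, 641) = -8796381/(1370*2928) = -8796381/4011360 = -8796381*1/4011360 = -2932127/1337120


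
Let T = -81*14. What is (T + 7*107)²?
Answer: 148225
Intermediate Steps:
T = -1134
(T + 7*107)² = (-1134 + 7*107)² = (-1134 + 749)² = (-385)² = 148225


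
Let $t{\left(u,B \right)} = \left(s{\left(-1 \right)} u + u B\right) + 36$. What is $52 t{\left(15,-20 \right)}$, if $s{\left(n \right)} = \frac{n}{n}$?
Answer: $-12948$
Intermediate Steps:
$s{\left(n \right)} = 1$
$t{\left(u,B \right)} = 36 + u + B u$ ($t{\left(u,B \right)} = \left(1 u + u B\right) + 36 = \left(u + B u\right) + 36 = 36 + u + B u$)
$52 t{\left(15,-20 \right)} = 52 \left(36 + 15 - 300\right) = 52 \left(-249\right) = -12948$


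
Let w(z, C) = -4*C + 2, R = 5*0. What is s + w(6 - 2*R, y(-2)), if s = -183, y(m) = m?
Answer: -173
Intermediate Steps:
R = 0
w(z, C) = 2 - 4*C
s + w(6 - 2*R, y(-2)) = -183 + (2 - 4*(-2)) = -183 + (2 + 8) = -183 + 10 = -173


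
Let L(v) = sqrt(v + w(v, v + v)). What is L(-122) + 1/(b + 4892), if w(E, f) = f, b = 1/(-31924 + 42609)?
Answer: 10685/52271021 + I*sqrt(366) ≈ 0.00020442 + 19.131*I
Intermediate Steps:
b = 1/10685 ≈ 9.3589e-5
L(v) = sqrt(3)*sqrt(v) (L(v) = sqrt(v + (v + v)) = sqrt(v + 2*v) = sqrt(3*v) = sqrt(3)*sqrt(v))
L(-122) + 1/(b + 4892) = sqrt(3)*sqrt(-122) + 1/(1/10685 + 4892) = sqrt(3)*(I*sqrt(122)) + 1/(52271021/10685) = I*sqrt(366) + 10685/52271021 = 10685/52271021 + I*sqrt(366)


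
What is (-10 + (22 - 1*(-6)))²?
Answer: 324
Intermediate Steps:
(-10 + (22 - 1*(-6)))² = (-10 + (22 + 6))² = (-10 + 28)² = 18² = 324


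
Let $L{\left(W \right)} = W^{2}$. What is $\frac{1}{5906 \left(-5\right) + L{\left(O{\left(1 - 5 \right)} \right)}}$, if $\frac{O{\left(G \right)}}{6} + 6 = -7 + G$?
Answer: $- \frac{1}{19126} \approx -5.2285 \cdot 10^{-5}$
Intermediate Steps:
$O{\left(G \right)} = -78 + 6 G$ ($O{\left(G \right)} = -36 + 6 \left(-7 + G\right) = -36 + \left(-42 + 6 G\right) = -78 + 6 G$)
$\frac{1}{5906 \left(-5\right) + L{\left(O{\left(1 - 5 \right)} \right)}} = \frac{1}{5906 \left(-5\right) + \left(-78 + 6 \left(1 - 5\right)\right)^{2}} = \frac{1}{-29530 + \left(-78 + 6 \left(1 - 5\right)\right)^{2}} = \frac{1}{-29530 + \left(-78 + 6 \left(-4\right)\right)^{2}} = \frac{1}{-29530 + \left(-78 - 24\right)^{2}} = \frac{1}{-29530 + \left(-102\right)^{2}} = \frac{1}{-29530 + 10404} = \frac{1}{-19126} = - \frac{1}{19126}$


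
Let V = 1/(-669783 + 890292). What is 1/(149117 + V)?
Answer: 220509/32881640554 ≈ 6.7061e-6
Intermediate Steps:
V = 1/220509 ≈ 4.5350e-6
1/(149117 + V) = 1/(149117 + 1/220509) = 1/(32881640554/220509) = 220509/32881640554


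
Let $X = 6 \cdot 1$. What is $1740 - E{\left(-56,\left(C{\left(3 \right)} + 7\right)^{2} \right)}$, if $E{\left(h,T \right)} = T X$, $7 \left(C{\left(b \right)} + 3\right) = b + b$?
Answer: $\frac{78324}{49} \approx 1598.4$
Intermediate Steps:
$C{\left(b \right)} = -3 + \frac{2 b}{7}$ ($C{\left(b \right)} = -3 + \frac{b + b}{7} = -3 + \frac{2 b}{7}$)
$X = 6$
$E{\left(h,T \right)} = 6 T$ ($E{\left(h,T \right)} = T 6 = 6 T$)
$1740 - E{\left(-56,\left(C{\left(3 \right)} + 7\right)^{2} \right)} = 1740 - 6 \left(\left(-3 + \frac{2}{7} \cdot 3\right) + 7\right)^{2} = 1740 - 6 \left(\left(-3 + \frac{6}{7}\right) + 7\right)^{2} = 1740 - 6 \left(- \frac{15}{7} + 7\right)^{2} = 1740 - 6 \left(\frac{34}{7}\right)^{2} = 1740 - 6 \cdot \frac{1156}{49} = 1740 - \frac{6936}{49} = \frac{78324}{49}$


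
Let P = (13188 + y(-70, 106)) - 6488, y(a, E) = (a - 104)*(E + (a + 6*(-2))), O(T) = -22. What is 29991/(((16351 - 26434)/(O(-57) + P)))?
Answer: -25012494/3361 ≈ -7442.0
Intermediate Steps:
y(a, E) = (-104 + a)*(-12 + E + a) (y(a, E) = (-104 + a)*(E + (a - 12)) = (-104 + a)*(E + (-12 + a)) = (-104 + a)*(-12 + E + a))
P = 2524 (P = (13188 + (1248 + (-70)² - 116*(-70) - 104*106 + 106*(-70))) - 6488 = (13188 + (1248 + 4900 + 8120 - 11024 - 7420)) - 6488 = (13188 - 4176) - 6488 = 9012 - 6488 = 2524)
29991/(((16351 - 26434)/(O(-57) + P))) = 29991/(((16351 - 26434)/(-22 + 2524))) = 29991/((-10083/2502)) = 29991/((-10083*1/2502)) = 29991/(-3361/834) = 29991*(-834/3361) = -25012494/3361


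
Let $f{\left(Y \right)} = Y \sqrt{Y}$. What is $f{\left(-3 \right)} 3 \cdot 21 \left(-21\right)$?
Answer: $3969 i \sqrt{3} \approx 6874.5 i$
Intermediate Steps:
$f{\left(Y \right)} = Y^{\frac{3}{2}}$
$f{\left(-3 \right)} 3 \cdot 21 \left(-21\right) = \left(-3\right)^{\frac{3}{2}} \cdot 3 \cdot 21 \left(-21\right) = - 3 i \sqrt{3} \cdot 3 \cdot 21 \left(-21\right) = - 9 i \sqrt{3} \cdot 21 \left(-21\right) = - 189 i \sqrt{3} \left(-21\right) = 3969 i \sqrt{3}$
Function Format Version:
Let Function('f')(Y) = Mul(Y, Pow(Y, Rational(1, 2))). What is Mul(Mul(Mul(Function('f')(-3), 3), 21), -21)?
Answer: Mul(3969, I, Pow(3, Rational(1, 2))) ≈ Mul(6874.5, I)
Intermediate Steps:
Function('f')(Y) = Pow(Y, Rational(3, 2))
Mul(Mul(Mul(Function('f')(-3), 3), 21), -21) = Mul(Mul(Mul(Pow(-3, Rational(3, 2)), 3), 21), -21) = Mul(Mul(Mul(Mul(-3, I, Pow(3, Rational(1, 2))), 3), 21), -21) = Mul(Mul(Mul(-9, I, Pow(3, Rational(1, 2))), 21), -21) = Mul(Mul(-189, I, Pow(3, Rational(1, 2))), -21) = Mul(3969, I, Pow(3, Rational(1, 2)))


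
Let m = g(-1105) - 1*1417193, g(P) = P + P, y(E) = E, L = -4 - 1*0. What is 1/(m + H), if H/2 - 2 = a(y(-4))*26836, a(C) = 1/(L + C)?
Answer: -1/1426108 ≈ -7.0121e-7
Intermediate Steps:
L = -4 (L = -4 + 0 = -4)
g(P) = 2*P
a(C) = 1/(-4 + C)
m = -1419403 (m = 2*(-1105) - 1*1417193 = -2210 - 1417193 = -1419403)
H = -6705 (H = 4 + 2*(26836/(-4 - 4)) = 4 + 2*(26836/(-8)) = 4 + 2*(-1/8*26836) = 4 + 2*(-6709/2) = 4 - 6709 = -6705)
1/(m + H) = 1/(-1419403 - 6705) = 1/(-1426108) = -1/1426108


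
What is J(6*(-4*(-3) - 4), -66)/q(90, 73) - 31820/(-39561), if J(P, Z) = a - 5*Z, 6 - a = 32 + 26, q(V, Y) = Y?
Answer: 13320818/2887953 ≈ 4.6125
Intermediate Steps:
a = -52 (a = 6 - (32 + 26) = 6 - 1*58 = 6 - 58 = -52)
J(P, Z) = -52 - 5*Z
J(6*(-4*(-3) - 4), -66)/q(90, 73) - 31820/(-39561) = (-52 - 5*(-66))/73 - 31820/(-39561) = (-52 + 330)*(1/73) - 31820*(-1/39561) = 278*(1/73) + 31820/39561 = 278/73 + 31820/39561 = 13320818/2887953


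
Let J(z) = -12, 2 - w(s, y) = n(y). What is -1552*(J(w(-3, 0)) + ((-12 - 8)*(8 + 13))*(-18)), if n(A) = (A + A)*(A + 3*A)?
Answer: -11714496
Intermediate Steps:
n(A) = 8*A² (n(A) = (2*A)*(4*A) = 8*A²)
w(s, y) = 2 - 8*y²
-1552*(J(w(-3, 0)) + ((-12 - 8)*(8 + 13))*(-18)) = -1552*(-12 + ((-12 - 8)*(8 + 13))*(-18)) = -1552*(-12 - 20*21*(-18)) = -1552*(-12 - 420*(-18)) = -1552*(-12 + 7560) = -1552*7548 = -11714496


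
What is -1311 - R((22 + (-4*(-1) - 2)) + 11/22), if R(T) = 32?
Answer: -1343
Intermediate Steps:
-1311 - R((22 + (-4*(-1) - 2)) + 11/22) = -1311 - 1*32 = -1311 - 32 = -1343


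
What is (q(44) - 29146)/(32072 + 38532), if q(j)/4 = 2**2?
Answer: -14565/35302 ≈ -0.41258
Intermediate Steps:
q(j) = 16 (q(j) = 4*2**2 = 4*4 = 16)
(q(44) - 29146)/(32072 + 38532) = (16 - 29146)/(32072 + 38532) = -29130/70604 = -29130*1/70604 = -14565/35302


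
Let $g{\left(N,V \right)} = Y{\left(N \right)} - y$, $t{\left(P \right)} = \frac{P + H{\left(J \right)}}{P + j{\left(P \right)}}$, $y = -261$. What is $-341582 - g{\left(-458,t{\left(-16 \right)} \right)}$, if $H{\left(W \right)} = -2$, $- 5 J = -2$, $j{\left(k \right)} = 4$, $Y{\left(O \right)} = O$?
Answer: $-341385$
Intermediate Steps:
$J = \frac{2}{5}$ ($J = \left(- \frac{1}{5}\right) \left(-2\right) = \frac{2}{5} \approx 0.4$)
$t{\left(P \right)} = \frac{-2 + P}{4 + P}$ ($t{\left(P \right)} = \frac{P - 2}{P + 4} = \frac{-2 + P}{4 + P}$)
$g{\left(N,V \right)} = 261 + N$ ($g{\left(N,V \right)} = N - -261 = N + 261 = 261 + N$)
$-341582 - g{\left(-458,t{\left(-16 \right)} \right)} = -341582 - \left(261 - 458\right) = -341582 - -197 = -341582 + 197 = -341385$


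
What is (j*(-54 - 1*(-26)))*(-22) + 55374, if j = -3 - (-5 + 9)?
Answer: 51062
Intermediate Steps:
j = -7 (j = -3 - 1*4 = -3 - 4 = -7)
(j*(-54 - 1*(-26)))*(-22) + 55374 = -7*(-54 - 1*(-26))*(-22) + 55374 = -7*(-54 + 26)*(-22) + 55374 = -7*(-28)*(-22) + 55374 = 196*(-22) + 55374 = -4312 + 55374 = 51062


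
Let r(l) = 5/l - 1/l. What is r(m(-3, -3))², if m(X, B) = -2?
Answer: 4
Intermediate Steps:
r(l) = 4/l
r(m(-3, -3))² = (4/(-2))² = (4*(-½))² = (-2)² = 4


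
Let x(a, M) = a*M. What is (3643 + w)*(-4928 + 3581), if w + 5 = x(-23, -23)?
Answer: -5612949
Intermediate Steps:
x(a, M) = M*a
w = 524 (w = -5 - 23*(-23) = -5 + 529 = 524)
(3643 + w)*(-4928 + 3581) = (3643 + 524)*(-4928 + 3581) = 4167*(-1347) = -5612949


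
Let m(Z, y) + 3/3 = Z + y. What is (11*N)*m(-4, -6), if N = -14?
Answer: 1694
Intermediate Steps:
m(Z, y) = -1 + Z + y (m(Z, y) = -1 + (Z + y) = -1 + Z + y)
(11*N)*m(-4, -6) = (11*(-14))*(-1 - 4 - 6) = -154*(-11) = 1694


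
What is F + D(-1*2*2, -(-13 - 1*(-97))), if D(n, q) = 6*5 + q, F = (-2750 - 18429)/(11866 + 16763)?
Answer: -1567145/28629 ≈ -54.740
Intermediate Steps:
F = -21179/28629 ≈ -0.73977
D(n, q) = 30 + q
F + D(-1*2*2, -(-13 - 1*(-97))) = -21179/28629 + (30 - (-13 - 1*(-97))) = -21179/28629 + (30 - (-13 + 97)) = -21179/28629 + (30 - 1*84) = -21179/28629 + (30 - 84) = -21179/28629 - 54 = -1567145/28629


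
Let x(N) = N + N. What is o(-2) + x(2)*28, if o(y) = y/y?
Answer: 113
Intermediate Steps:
o(y) = 1
x(N) = 2*N
o(-2) + x(2)*28 = 1 + (2*2)*28 = 1 + 4*28 = 1 + 112 = 113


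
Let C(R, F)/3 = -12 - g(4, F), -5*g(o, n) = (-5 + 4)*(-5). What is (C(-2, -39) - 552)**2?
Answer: 342225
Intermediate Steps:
g(o, n) = -1 (g(o, n) = -(-5 + 4)*(-5)/5 = -(-1)*(-5)/5 = -1/5*5 = -1)
C(R, F) = -33 (C(R, F) = 3*(-12 - 1*(-1)) = 3*(-12 + 1) = 3*(-11) = -33)
(C(-2, -39) - 552)**2 = (-33 - 552)**2 = (-585)**2 = 342225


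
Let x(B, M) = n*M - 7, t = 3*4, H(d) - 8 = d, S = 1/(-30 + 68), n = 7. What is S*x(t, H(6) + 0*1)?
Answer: 91/38 ≈ 2.3947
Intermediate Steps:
S = 1/38 ≈ 0.026316
H(d) = 8 + d
t = 12
x(B, M) = -7 + 7*M (x(B, M) = 7*M - 7 = -7 + 7*M)
S*x(t, H(6) + 0*1) = (-7 + 7*((8 + 6) + 0*1))/38 = (-7 + 7*(14 + 0))/38 = (-7 + 7*14)/38 = (-7 + 98)/38 = (1/38)*91 = 91/38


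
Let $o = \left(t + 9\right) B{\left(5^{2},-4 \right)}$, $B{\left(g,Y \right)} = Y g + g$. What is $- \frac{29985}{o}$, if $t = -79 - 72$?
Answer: $- \frac{1999}{710} \approx -2.8155$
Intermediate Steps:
$B{\left(g,Y \right)} = g + Y g$
$t = -151$ ($t = -79 - 72 = -151$)
$o = 10650$ ($o = \left(-151 + 9\right) 5^{2} \left(1 - 4\right) = - 142 \cdot 25 \left(-3\right) = \left(-142\right) \left(-75\right) = 10650$)
$- \frac{29985}{o} = - \frac{29985}{10650} = \left(-29985\right) \frac{1}{10650} = - \frac{1999}{710}$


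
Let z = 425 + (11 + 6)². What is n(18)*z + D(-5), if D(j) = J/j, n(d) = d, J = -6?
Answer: 64266/5 ≈ 12853.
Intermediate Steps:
z = 714 (z = 425 + 17² = 425 + 289 = 714)
D(j) = -6/j
n(18)*z + D(-5) = 18*714 - 6/(-5) = 12852 - 6*(-⅕) = 12852 + 6/5 = 64266/5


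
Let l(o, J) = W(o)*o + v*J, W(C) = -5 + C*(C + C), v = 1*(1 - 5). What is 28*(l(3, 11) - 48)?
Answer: -1484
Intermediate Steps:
v = -4 (v = 1*(-4) = -4)
W(C) = -5 + 2*C**2 (W(C) = -5 + C*(2*C) = -5 + 2*C**2)
l(o, J) = -4*J + o*(-5 + 2*o**2) (l(o, J) = (-5 + 2*o**2)*o - 4*J = o*(-5 + 2*o**2) - 4*J = -4*J + o*(-5 + 2*o**2))
28*(l(3, 11) - 48) = 28*((-4*11 + 3*(-5 + 2*3**2)) - 48) = 28*((-44 + 3*(-5 + 2*9)) - 48) = 28*((-44 + 3*(-5 + 18)) - 48) = 28*((-44 + 3*13) - 48) = 28*((-44 + 39) - 48) = 28*(-5 - 48) = 28*(-53) = -1484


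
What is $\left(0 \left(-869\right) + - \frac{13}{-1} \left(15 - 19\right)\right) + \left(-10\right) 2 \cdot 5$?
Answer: $-152$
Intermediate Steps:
$\left(0 \left(-869\right) + - \frac{13}{-1} \left(15 - 19\right)\right) + \left(-10\right) 2 \cdot 5 = \left(0 + \left(-13\right) \left(-1\right) \left(-4\right)\right) - 100 = \left(0 + 13 \left(-4\right)\right) - 100 = \left(0 - 52\right) - 100 = -52 - 100 = -152$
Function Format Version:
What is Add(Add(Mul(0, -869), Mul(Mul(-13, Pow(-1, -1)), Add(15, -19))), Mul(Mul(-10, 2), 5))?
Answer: -152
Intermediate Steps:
Add(Add(Mul(0, -869), Mul(Mul(-13, Pow(-1, -1)), Add(15, -19))), Mul(Mul(-10, 2), 5)) = Add(Add(0, Mul(Mul(-13, -1), -4)), Mul(-20, 5)) = Add(Add(0, Mul(13, -4)), -100) = Add(Add(0, -52), -100) = Add(-52, -100) = -152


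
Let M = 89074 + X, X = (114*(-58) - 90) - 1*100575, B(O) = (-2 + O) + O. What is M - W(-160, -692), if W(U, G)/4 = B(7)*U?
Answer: -10523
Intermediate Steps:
B(O) = -2 + 2*O
W(U, G) = 48*U (W(U, G) = 4*((-2 + 2*7)*U) = 4*((-2 + 14)*U) = 4*(12*U) = 48*U)
X = -107277 (X = (-6612 - 90) - 100575 = -6702 - 100575 = -107277)
M = -18203 (M = 89074 - 107277 = -18203)
M - W(-160, -692) = -18203 - 48*(-160) = -18203 - 1*(-7680) = -18203 + 7680 = -10523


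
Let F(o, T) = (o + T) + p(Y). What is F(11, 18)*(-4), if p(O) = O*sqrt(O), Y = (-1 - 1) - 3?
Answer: -116 + 20*I*sqrt(5) ≈ -116.0 + 44.721*I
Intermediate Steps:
Y = -5 (Y = -2 - 3 = -5)
p(O) = O**(3/2)
F(o, T) = T + o - 5*I*sqrt(5) (F(o, T) = (o + T) + (-5)**(3/2) = (T + o) - 5*I*sqrt(5) = T + o - 5*I*sqrt(5))
F(11, 18)*(-4) = (18 + 11 - 5*I*sqrt(5))*(-4) = (29 - 5*I*sqrt(5))*(-4) = -116 + 20*I*sqrt(5)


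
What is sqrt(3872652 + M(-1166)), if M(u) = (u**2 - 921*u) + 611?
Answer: 3*sqrt(700745) ≈ 2511.3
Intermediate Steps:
M(u) = 611 + u**2 - 921*u
sqrt(3872652 + M(-1166)) = sqrt(3872652 + (611 + (-1166)**2 - 921*(-1166))) = sqrt(3872652 + (611 + 1359556 + 1073886)) = sqrt(3872652 + 2434053) = sqrt(6306705) = 3*sqrt(700745)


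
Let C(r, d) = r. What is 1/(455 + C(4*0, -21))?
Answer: 1/455 ≈ 0.0021978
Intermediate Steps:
1/(455 + C(4*0, -21)) = 1/(455 + 4*0) = 1/(455 + 0) = 1/455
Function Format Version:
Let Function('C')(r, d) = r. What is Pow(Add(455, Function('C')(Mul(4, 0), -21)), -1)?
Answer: Rational(1, 455) ≈ 0.0021978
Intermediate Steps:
Pow(Add(455, Function('C')(Mul(4, 0), -21)), -1) = Pow(Add(455, Mul(4, 0)), -1) = Pow(Add(455, 0), -1) = Pow(455, -1) = Rational(1, 455)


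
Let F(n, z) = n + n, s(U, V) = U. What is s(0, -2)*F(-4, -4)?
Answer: 0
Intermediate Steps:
F(n, z) = 2*n
s(0, -2)*F(-4, -4) = 0*(2*(-4)) = 0*(-8) = 0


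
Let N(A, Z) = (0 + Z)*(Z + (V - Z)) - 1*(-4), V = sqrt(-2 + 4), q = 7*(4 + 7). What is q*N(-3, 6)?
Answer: 308 + 462*sqrt(2) ≈ 961.37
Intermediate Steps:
q = 77 (q = 7*11 = 77)
V = sqrt(2) ≈ 1.4142
N(A, Z) = 4 + Z*sqrt(2) (N(A, Z) = (0 + Z)*(Z + (sqrt(2) - Z)) - 1*(-4) = Z*sqrt(2) + 4 = 4 + Z*sqrt(2))
q*N(-3, 6) = 77*(4 + 6*sqrt(2)) = 308 + 462*sqrt(2)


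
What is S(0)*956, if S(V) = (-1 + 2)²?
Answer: 956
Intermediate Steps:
S(V) = 1 (S(V) = 1² = 1)
S(0)*956 = 1*956 = 956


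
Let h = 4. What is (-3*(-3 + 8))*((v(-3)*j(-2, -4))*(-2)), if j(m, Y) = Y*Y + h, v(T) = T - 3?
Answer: -3600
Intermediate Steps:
v(T) = -3 + T
j(m, Y) = 4 + Y² (j(m, Y) = Y*Y + 4 = Y² + 4 = 4 + Y²)
(-3*(-3 + 8))*((v(-3)*j(-2, -4))*(-2)) = (-3*(-3 + 8))*(((-3 - 3)*(4 + (-4)²))*(-2)) = (-3*5)*(-6*(4 + 16)*(-2)) = -15*(-6*20)*(-2) = -(-1800)*(-2) = -15*240 = -3600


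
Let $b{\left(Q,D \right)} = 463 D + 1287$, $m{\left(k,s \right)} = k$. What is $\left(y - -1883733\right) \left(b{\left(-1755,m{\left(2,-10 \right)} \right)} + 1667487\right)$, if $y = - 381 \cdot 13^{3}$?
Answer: $1747634917200$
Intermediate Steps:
$y = -837057$ ($y = \left(-381\right) 2197 = -837057$)
$b{\left(Q,D \right)} = 1287 + 463 D$
$\left(y - -1883733\right) \left(b{\left(-1755,m{\left(2,-10 \right)} \right)} + 1667487\right) = \left(-837057 - -1883733\right) \left(\left(1287 + 463 \cdot 2\right) + 1667487\right) = \left(-837057 + \left(-420205 + 2303938\right)\right) \left(\left(1287 + 926\right) + 1667487\right) = \left(-837057 + 1883733\right) \left(2213 + 1667487\right) = 1046676 \cdot 1669700 = 1747634917200$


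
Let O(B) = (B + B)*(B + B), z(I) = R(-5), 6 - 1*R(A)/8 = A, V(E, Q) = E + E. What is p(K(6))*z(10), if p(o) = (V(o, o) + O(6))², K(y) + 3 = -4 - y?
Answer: 1225312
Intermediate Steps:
V(E, Q) = 2*E
R(A) = 48 - 8*A
z(I) = 88 (z(I) = 48 - 8*(-5) = 48 + 40 = 88)
K(y) = -7 - y (K(y) = -3 + (-4 - y) = -7 - y)
O(B) = 4*B² (O(B) = (2*B)*(2*B) = 4*B²)
p(o) = (144 + 2*o)² (p(o) = (2*o + 4*6²)² = (2*o + 4*36)² = (2*o + 144)² = (144 + 2*o)²)
p(K(6))*z(10) = (4*(72 + (-7 - 1*6))²)*88 = (4*(72 + (-7 - 6))²)*88 = (4*(72 - 13)²)*88 = (4*59²)*88 = (4*3481)*88 = 13924*88 = 1225312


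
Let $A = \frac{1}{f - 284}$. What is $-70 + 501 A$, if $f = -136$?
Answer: $- \frac{9967}{140} \approx -71.193$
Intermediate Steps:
$A = - \frac{1}{420}$ ($A = \frac{1}{-136 - 284} = \frac{1}{-420} = - \frac{1}{420} \approx -0.002381$)
$-70 + 501 A = -70 + 501 \left(- \frac{1}{420}\right) = -70 - \frac{167}{140} = - \frac{9967}{140}$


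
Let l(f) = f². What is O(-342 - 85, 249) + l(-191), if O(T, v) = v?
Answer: 36730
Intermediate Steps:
O(-342 - 85, 249) + l(-191) = 249 + (-191)² = 249 + 36481 = 36730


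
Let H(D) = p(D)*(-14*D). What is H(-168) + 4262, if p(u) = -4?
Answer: -5146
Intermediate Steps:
H(D) = 56*D (H(D) = -(-56)*D = 56*D)
H(-168) + 4262 = 56*(-168) + 4262 = -9408 + 4262 = -5146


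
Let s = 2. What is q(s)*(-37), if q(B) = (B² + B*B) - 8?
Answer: 0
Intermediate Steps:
q(B) = -8 + 2*B² (q(B) = (B² + B²) - 8 = 2*B² - 8 = -8 + 2*B²)
q(s)*(-37) = (-8 + 2*2²)*(-37) = (-8 + 2*4)*(-37) = (-8 + 8)*(-37) = 0*(-37) = 0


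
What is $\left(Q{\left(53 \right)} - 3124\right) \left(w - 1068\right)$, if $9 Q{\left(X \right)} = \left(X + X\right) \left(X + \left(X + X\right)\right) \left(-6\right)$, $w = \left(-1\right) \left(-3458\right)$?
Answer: $-34320400$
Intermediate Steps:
$w = 3458$
$Q{\left(X \right)} = - 4 X^{2}$ ($Q{\left(X \right)} = \frac{\left(X + X\right) \left(X + \left(X + X\right)\right) \left(-6\right)}{9} = \frac{2 X \left(X + 2 X\right) \left(-6\right)}{9} = \frac{2 X 3 X \left(-6\right)}{9} = \frac{6 X^{2} \left(-6\right)}{9} = \frac{\left(-36\right) X^{2}}{9} = - 4 X^{2}$)
$\left(Q{\left(53 \right)} - 3124\right) \left(w - 1068\right) = \left(- 4 \cdot 53^{2} - 3124\right) \left(3458 - 1068\right) = \left(\left(-4\right) 2809 - 3124\right) 2390 = \left(-11236 - 3124\right) 2390 = \left(-14360\right) 2390 = -34320400$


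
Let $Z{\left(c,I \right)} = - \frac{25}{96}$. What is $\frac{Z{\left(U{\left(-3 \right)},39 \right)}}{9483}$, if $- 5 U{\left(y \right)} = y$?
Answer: $- \frac{25}{910368} \approx -2.7461 \cdot 10^{-5}$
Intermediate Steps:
$U{\left(y \right)} = - \frac{y}{5}$
$Z{\left(c,I \right)} = - \frac{25}{96}$ ($Z{\left(c,I \right)} = \left(-25\right) \frac{1}{96} = - \frac{25}{96}$)
$\frac{Z{\left(U{\left(-3 \right)},39 \right)}}{9483} = - \frac{25}{96 \cdot 9483} = \left(- \frac{25}{96}\right) \frac{1}{9483} = - \frac{25}{910368}$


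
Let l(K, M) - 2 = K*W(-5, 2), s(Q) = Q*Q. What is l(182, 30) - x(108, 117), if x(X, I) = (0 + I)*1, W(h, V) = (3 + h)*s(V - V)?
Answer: -115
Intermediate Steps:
s(Q) = Q**2
W(h, V) = 0 (W(h, V) = (3 + h)*(V - V)**2 = (3 + h)*0**2 = (3 + h)*0 = 0)
l(K, M) = 2 (l(K, M) = 2 + K*0 = 2 + 0 = 2)
x(X, I) = I (x(X, I) = I*1 = I)
l(182, 30) - x(108, 117) = 2 - 1*117 = 2 - 117 = -115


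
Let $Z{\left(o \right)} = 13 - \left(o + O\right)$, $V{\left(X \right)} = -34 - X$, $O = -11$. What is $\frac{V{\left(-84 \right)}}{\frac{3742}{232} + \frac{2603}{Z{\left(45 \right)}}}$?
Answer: $- \frac{121800}{262657} \approx -0.46372$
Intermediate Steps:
$Z{\left(o \right)} = 24 - o$ ($Z{\left(o \right)} = 13 - \left(o - 11\right) = 13 - \left(-11 + o\right) = 24 - o$)
$\frac{V{\left(-84 \right)}}{\frac{3742}{232} + \frac{2603}{Z{\left(45 \right)}}} = \frac{-34 - -84}{\frac{3742}{232} + \frac{2603}{24 - 45}} = \frac{-34 + 84}{3742 \cdot \frac{1}{232} + \frac{2603}{24 - 45}} = \frac{50}{\frac{1871}{116} + \frac{2603}{-21}} = \frac{50}{\frac{1871}{116} + 2603 \left(- \frac{1}{21}\right)} = \frac{50}{\frac{1871}{116} - \frac{2603}{21}} = \frac{50}{- \frac{262657}{2436}} = 50 \left(- \frac{2436}{262657}\right) = - \frac{121800}{262657}$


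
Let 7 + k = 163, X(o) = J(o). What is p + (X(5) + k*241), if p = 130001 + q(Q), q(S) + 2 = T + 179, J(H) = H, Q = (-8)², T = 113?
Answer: 167892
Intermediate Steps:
Q = 64
X(o) = o
k = 156 (k = -7 + 163 = 156)
q(S) = 290 (q(S) = -2 + (113 + 179) = -2 + 292 = 290)
p = 130291 (p = 130001 + 290 = 130291)
p + (X(5) + k*241) = 130291 + (5 + 156*241) = 130291 + (5 + 37596) = 130291 + 37601 = 167892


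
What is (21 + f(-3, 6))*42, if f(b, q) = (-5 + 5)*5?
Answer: 882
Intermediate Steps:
f(b, q) = 0 (f(b, q) = 0*5 = 0)
(21 + f(-3, 6))*42 = (21 + 0)*42 = 21*42 = 882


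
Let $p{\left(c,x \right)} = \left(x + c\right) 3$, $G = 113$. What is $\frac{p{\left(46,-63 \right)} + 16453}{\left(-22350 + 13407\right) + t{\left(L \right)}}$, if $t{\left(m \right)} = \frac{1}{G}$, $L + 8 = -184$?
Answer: $- \frac{926713}{505279} \approx -1.8341$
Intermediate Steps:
$L = -192$ ($L = -8 - 184 = -192$)
$p{\left(c,x \right)} = 3 c + 3 x$ ($p{\left(c,x \right)} = \left(c + x\right) 3 = 3 c + 3 x$)
$t{\left(m \right)} = \frac{1}{113}$
$\frac{p{\left(46,-63 \right)} + 16453}{\left(-22350 + 13407\right) + t{\left(L \right)}} = \frac{\left(3 \cdot 46 + 3 \left(-63\right)\right) + 16453}{\left(-22350 + 13407\right) + \frac{1}{113}} = \frac{\left(138 - 189\right) + 16453}{-8943 + \frac{1}{113}} = \frac{-51 + 16453}{- \frac{1010558}{113}} = 16402 \left(- \frac{113}{1010558}\right) = - \frac{926713}{505279}$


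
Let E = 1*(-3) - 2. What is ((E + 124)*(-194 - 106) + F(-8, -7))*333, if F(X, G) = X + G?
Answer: -11893095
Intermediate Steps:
F(X, G) = G + X
E = -5 (E = -3 - 2 = -5)
((E + 124)*(-194 - 106) + F(-8, -7))*333 = ((-5 + 124)*(-194 - 106) + (-7 - 8))*333 = (119*(-300) - 15)*333 = (-35700 - 15)*333 = -35715*333 = -11893095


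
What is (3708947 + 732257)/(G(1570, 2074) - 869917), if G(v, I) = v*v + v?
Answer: 4441204/1596553 ≈ 2.7817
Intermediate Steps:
G(v, I) = v + v² (G(v, I) = v² + v = v + v²)
(3708947 + 732257)/(G(1570, 2074) - 869917) = (3708947 + 732257)/(1570*(1 + 1570) - 869917) = 4441204/(1570*1571 - 869917) = 4441204/(2466470 - 869917) = 4441204/1596553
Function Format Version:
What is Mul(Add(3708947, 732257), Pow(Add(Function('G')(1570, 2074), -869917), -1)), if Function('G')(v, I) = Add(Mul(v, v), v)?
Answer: Rational(4441204, 1596553) ≈ 2.7817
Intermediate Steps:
Function('G')(v, I) = Add(v, Pow(v, 2)) (Function('G')(v, I) = Add(Pow(v, 2), v) = Add(v, Pow(v, 2)))
Mul(Add(3708947, 732257), Pow(Add(Function('G')(1570, 2074), -869917), -1)) = Mul(Add(3708947, 732257), Pow(Add(Mul(1570, Add(1, 1570)), -869917), -1)) = Mul(4441204, Pow(Add(Mul(1570, 1571), -869917), -1)) = Mul(4441204, Pow(Add(2466470, -869917), -1)) = Mul(4441204, Pow(1596553, -1)) = Mul(4441204, Rational(1, 1596553)) = Rational(4441204, 1596553)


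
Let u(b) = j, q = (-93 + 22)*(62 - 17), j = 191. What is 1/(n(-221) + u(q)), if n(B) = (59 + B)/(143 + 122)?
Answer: 265/50453 ≈ 0.0052524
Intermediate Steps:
n(B) = 59/265 + B/265 (n(B) = (59 + B)/265 = (59 + B)*(1/265) = 59/265 + B/265)
q = -3195 (q = -71*45 = -3195)
u(b) = 191
1/(n(-221) + u(q)) = 1/((59/265 + (1/265)*(-221)) + 191) = 1/((59/265 - 221/265) + 191) = 1/(-162/265 + 191) = 1/(50453/265) = 265/50453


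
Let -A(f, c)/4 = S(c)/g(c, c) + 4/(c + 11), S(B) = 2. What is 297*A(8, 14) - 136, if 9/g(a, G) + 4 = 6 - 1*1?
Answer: -14752/25 ≈ -590.08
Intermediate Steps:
g(a, G) = 9 (g(a, G) = 9/(-4 + (6 - 1*1)) = 9/(-4 + (6 - 1)) = 9/(-4 + 5) = 9/1 = 9*1 = 9)
A(f, c) = -8/9 - 16/(11 + c) (A(f, c) = -4*(2/9 + 4/(c + 11)) = -4*(2*(1/9) + 4/(11 + c)) = -4*(2/9 + 4/(11 + c)) = -8/9 - 16/(11 + c))
297*A(8, 14) - 136 = 297*(8*(-29 - 1*14)/(9*(11 + 14))) - 136 = 297*((8/9)*(-29 - 14)/25) - 136 = 297*((8/9)*(1/25)*(-43)) - 136 = 297*(-344/225) - 136 = -11352/25 - 136 = -14752/25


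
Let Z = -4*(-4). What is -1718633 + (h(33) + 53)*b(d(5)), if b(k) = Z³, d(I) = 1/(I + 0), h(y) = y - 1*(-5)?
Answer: -1345897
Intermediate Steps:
h(y) = 5 + y (h(y) = y + 5 = 5 + y)
Z = 16
d(I) = 1/I
b(k) = 4096 (b(k) = 16³ = 4096)
-1718633 + (h(33) + 53)*b(d(5)) = -1718633 + ((5 + 33) + 53)*4096 = -1718633 + (38 + 53)*4096 = -1718633 + 91*4096 = -1718633 + 372736 = -1345897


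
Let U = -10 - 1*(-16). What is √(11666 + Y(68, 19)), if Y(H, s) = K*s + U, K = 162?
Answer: 5*√590 ≈ 121.45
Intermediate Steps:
U = 6 (U = -10 + 16 = 6)
Y(H, s) = 6 + 162*s (Y(H, s) = 162*s + 6 = 6 + 162*s)
√(11666 + Y(68, 19)) = √(11666 + (6 + 162*19)) = √(11666 + (6 + 3078)) = √(11666 + 3084) = √14750 = 5*√590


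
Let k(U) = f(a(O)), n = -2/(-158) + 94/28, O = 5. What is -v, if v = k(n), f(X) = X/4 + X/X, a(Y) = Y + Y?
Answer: -7/2 ≈ -3.5000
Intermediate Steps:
n = 3727/1106 (n = -2*(-1/158) + 94*(1/28) = 1/79 + 47/14 = 3727/1106 ≈ 3.3698)
a(Y) = 2*Y
f(X) = 1 + X/4 (f(X) = X*(1/4) + 1 = X/4 + 1 = 1 + X/4)
k(U) = 7/2 (k(U) = 1 + (2*5)/4 = 1 + (1/4)*10 = 1 + 5/2 = 7/2)
v = 7/2 ≈ 3.5000
-v = -1*7/2 = -7/2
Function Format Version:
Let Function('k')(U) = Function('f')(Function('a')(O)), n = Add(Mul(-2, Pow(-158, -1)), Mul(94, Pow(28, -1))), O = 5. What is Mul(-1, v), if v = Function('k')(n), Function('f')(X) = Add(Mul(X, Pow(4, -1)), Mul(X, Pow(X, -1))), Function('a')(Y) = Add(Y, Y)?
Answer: Rational(-7, 2) ≈ -3.5000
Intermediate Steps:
n = Rational(3727, 1106) (n = Add(Mul(-2, Rational(-1, 158)), Mul(94, Rational(1, 28))) = Add(Rational(1, 79), Rational(47, 14)) = Rational(3727, 1106) ≈ 3.3698)
Function('a')(Y) = Mul(2, Y)
Function('f')(X) = Add(1, Mul(Rational(1, 4), X)) (Function('f')(X) = Add(Mul(X, Rational(1, 4)), 1) = Add(Mul(Rational(1, 4), X), 1) = Add(1, Mul(Rational(1, 4), X)))
Function('k')(U) = Rational(7, 2) (Function('k')(U) = Add(1, Mul(Rational(1, 4), Mul(2, 5))) = Add(1, Mul(Rational(1, 4), 10)) = Add(1, Rational(5, 2)) = Rational(7, 2))
v = Rational(7, 2) ≈ 3.5000
Mul(-1, v) = Mul(-1, Rational(7, 2)) = Rational(-7, 2)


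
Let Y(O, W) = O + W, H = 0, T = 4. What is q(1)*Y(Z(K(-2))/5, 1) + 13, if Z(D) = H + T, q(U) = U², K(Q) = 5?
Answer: 74/5 ≈ 14.800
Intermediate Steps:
Z(D) = 4 (Z(D) = 0 + 4 = 4)
q(1)*Y(Z(K(-2))/5, 1) + 13 = 1²*(4/5 + 1) + 13 = 1*(4*(⅕) + 1) + 13 = 1*(⅘ + 1) + 13 = 1*(9/5) + 13 = 9/5 + 13 = 74/5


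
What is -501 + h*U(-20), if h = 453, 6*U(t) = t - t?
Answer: -501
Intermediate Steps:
U(t) = 0 (U(t) = (t - t)/6 = (⅙)*0 = 0)
-501 + h*U(-20) = -501 + 453*0 = -501 + 0 = -501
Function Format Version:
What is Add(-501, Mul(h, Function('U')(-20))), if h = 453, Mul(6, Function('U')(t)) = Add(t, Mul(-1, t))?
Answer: -501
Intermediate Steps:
Function('U')(t) = 0 (Function('U')(t) = Mul(Rational(1, 6), Add(t, Mul(-1, t))) = Mul(Rational(1, 6), 0) = 0)
Add(-501, Mul(h, Function('U')(-20))) = Add(-501, Mul(453, 0)) = Add(-501, 0) = -501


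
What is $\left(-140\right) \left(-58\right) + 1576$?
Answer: $9696$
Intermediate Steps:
$\left(-140\right) \left(-58\right) + 1576 = 8120 + 1576 = 9696$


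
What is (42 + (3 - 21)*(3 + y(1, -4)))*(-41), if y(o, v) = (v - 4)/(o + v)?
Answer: 2460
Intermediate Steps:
y(o, v) = (-4 + v)/(o + v)
(42 + (3 - 21)*(3 + y(1, -4)))*(-41) = (42 + (3 - 21)*(3 + (-4 - 4)/(1 - 4)))*(-41) = (42 - 18*(3 - 8/(-3)))*(-41) = (42 - 18*(3 - ⅓*(-8)))*(-41) = (42 - 18*(3 + 8/3))*(-41) = (42 - 18*17/3)*(-41) = (42 - 102)*(-41) = -60*(-41) = 2460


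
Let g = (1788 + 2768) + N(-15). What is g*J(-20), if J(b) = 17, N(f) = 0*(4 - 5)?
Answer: 77452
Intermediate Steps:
N(f) = 0 (N(f) = 0*(-1) = 0)
g = 4556 (g = (1788 + 2768) + 0 = 4556 + 0 = 4556)
g*J(-20) = 4556*17 = 77452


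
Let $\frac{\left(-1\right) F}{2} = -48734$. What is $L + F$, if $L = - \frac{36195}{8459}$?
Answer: $\frac{824445617}{8459} \approx 97464.0$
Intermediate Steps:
$L = - \frac{36195}{8459}$ ($L = \left(-36195\right) \frac{1}{8459} = - \frac{36195}{8459} \approx -4.2789$)
$F = 97468$ ($F = \left(-2\right) \left(-48734\right) = 97468$)
$L + F = - \frac{36195}{8459} + 97468 = \frac{824445617}{8459}$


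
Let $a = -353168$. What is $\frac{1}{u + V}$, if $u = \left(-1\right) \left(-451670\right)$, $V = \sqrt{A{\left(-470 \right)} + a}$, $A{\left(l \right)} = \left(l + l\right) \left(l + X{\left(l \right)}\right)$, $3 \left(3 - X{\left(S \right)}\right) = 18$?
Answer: $\frac{225835}{102002848724} - \frac{\sqrt{22863}}{102002848724} \approx 2.2125 \cdot 10^{-6}$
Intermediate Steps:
$X{\left(S \right)} = -3$ ($X{\left(S \right)} = 3 - 6 = -3$)
$A{\left(l \right)} = 2 l \left(-3 + l\right)$ ($A{\left(l \right)} = \left(l + l\right) \left(l - 3\right) = 2 l \left(-3 + l\right)$)
$V = 2 \sqrt{22863}$ ($V = \sqrt{2 \left(-470\right) \left(-3 - 470\right) - 353168} = \sqrt{2 \left(-470\right) \left(-473\right) - 353168} = \sqrt{444620 - 353168} = \sqrt{91452} = 2 \sqrt{22863} \approx 302.41$)
$u = 451670$
$\frac{1}{u + V} = \frac{1}{451670 + 2 \sqrt{22863}}$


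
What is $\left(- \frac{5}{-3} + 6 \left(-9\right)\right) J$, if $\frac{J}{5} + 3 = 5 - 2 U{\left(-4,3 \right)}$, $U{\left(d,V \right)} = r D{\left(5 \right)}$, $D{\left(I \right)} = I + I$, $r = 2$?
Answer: $\frac{29830}{3} \approx 9943.3$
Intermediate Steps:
$D{\left(I \right)} = 2 I$
$U{\left(d,V \right)} = 20$ ($U{\left(d,V \right)} = 2 \cdot 2 \cdot 5 = 2 \cdot 10 = 20$)
$J = -190$ ($J = -15 + 5 \left(5 - 40\right) = -15 + 5 \left(-35\right) = -15 - 175 = -190$)
$\left(- \frac{5}{-3} + 6 \left(-9\right)\right) J = \left(- \frac{5}{-3} + 6 \left(-9\right)\right) \left(-190\right) = \left(\left(-5\right) \left(- \frac{1}{3}\right) - 54\right) \left(-190\right) = \left(\frac{5}{3} - 54\right) \left(-190\right) = \left(- \frac{157}{3}\right) \left(-190\right) = \frac{29830}{3}$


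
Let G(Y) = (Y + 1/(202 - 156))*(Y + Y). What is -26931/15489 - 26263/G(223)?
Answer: -23655899576/11811689391 ≈ -2.0028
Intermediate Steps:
G(Y) = 2*Y*(1/46 + Y) (G(Y) = (Y + 1/46)*(2*Y) = (1/46 + Y)*(2*Y) = 2*Y*(1/46 + Y))
-26931/15489 - 26263/G(223) = -26931/15489 - 26263*23/(223*(1 + 46*223)) = -26931*1/15489 - 26263*23/(223*(1 + 10258)) = -8977/5163 - 26263/((1/23)*223*10259) = -8977/5163 - 26263/2287757/23 = -8977/5163 - 26263*23/2287757 = -8977/5163 - 604049/2287757 = -23655899576/11811689391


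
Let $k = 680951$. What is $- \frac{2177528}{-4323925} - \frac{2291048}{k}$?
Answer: $- \frac{8423529854272}{2944381052675} \approx -2.8609$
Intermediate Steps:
$- \frac{2177528}{-4323925} - \frac{2291048}{k} = - \frac{2177528}{-4323925} - \frac{2291048}{680951} = \left(-2177528\right) \left(- \frac{1}{4323925}\right) - \frac{2291048}{680951} = \frac{2177528}{4323925} - \frac{2291048}{680951} = - \frac{8423529854272}{2944381052675}$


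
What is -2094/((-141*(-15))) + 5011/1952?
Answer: 2170259/1376160 ≈ 1.5770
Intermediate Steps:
-2094/((-141*(-15))) + 5011/1952 = -2094/2115 + 5011*(1/1952) = -2094*1/2115 + 5011/1952 = -698/705 + 5011/1952 = 2170259/1376160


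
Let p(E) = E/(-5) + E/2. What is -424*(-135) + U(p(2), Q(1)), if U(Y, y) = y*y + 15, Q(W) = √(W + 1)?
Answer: 57257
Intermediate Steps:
p(E) = 3*E/10 (p(E) = E*(-⅕) + E*(½) = -E/5 + E/2 = 3*E/10)
Q(W) = √(1 + W)
U(Y, y) = 15 + y² (U(Y, y) = y² + 15 = 15 + y²)
-424*(-135) + U(p(2), Q(1)) = -424*(-135) + (15 + (√(1 + 1))²) = 57240 + (15 + (√2)²) = 57240 + (15 + 2) = 57240 + 17 = 57257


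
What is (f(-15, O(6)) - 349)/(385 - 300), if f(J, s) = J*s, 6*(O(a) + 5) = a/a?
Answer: -553/170 ≈ -3.2529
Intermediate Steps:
O(a) = -29/6 (O(a) = -5 + (a/a)/6 = -5 + (⅙)*1 = -5 + ⅙ = -29/6)
(f(-15, O(6)) - 349)/(385 - 300) = (-15*(-29/6) - 349)/(385 - 300) = (145/2 - 349)/85 = -553/2*1/85 = -553/170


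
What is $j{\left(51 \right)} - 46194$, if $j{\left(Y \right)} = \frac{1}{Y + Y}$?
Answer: $- \frac{4711787}{102} \approx -46194.0$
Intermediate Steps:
$j{\left(Y \right)} = \frac{1}{2 Y}$
$j{\left(51 \right)} - 46194 = \frac{1}{2 \cdot 51} - 46194 = \frac{1}{2} \cdot \frac{1}{51} - 46194 = \frac{1}{102} - 46194 = - \frac{4711787}{102}$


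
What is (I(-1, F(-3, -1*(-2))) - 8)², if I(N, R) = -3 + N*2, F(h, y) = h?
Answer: 169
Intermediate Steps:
I(N, R) = -3 + 2*N
(I(-1, F(-3, -1*(-2))) - 8)² = ((-3 + 2*(-1)) - 8)² = ((-3 - 2) - 8)² = (-5 - 8)² = (-13)² = 169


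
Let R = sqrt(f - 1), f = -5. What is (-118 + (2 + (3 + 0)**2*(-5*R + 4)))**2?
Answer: -5750 + 7200*I*sqrt(6) ≈ -5750.0 + 17636.0*I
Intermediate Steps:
R = I*sqrt(6) (R = sqrt(-5 - 1) = sqrt(-6) = I*sqrt(6) ≈ 2.4495*I)
(-118 + (2 + (3 + 0)**2*(-5*R + 4)))**2 = (-118 + (2 + (3 + 0)**2*(-5*I*sqrt(6) + 4)))**2 = (-118 + (2 + 3**2*(-5*I*sqrt(6) + 4)))**2 = (-118 + (2 + 9*(4 - 5*I*sqrt(6))))**2 = (-118 + (2 + (36 - 45*I*sqrt(6))))**2 = (-118 + (38 - 45*I*sqrt(6)))**2 = (-80 - 45*I*sqrt(6))**2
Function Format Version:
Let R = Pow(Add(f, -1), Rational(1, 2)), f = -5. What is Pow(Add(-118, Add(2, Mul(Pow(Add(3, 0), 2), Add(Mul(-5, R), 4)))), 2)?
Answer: Add(-5750, Mul(7200, I, Pow(6, Rational(1, 2)))) ≈ Add(-5750.0, Mul(17636., I))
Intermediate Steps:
R = Mul(I, Pow(6, Rational(1, 2))) (R = Pow(Add(-5, -1), Rational(1, 2)) = Pow(-6, Rational(1, 2)) = Mul(I, Pow(6, Rational(1, 2))) ≈ Mul(2.4495, I))
Pow(Add(-118, Add(2, Mul(Pow(Add(3, 0), 2), Add(Mul(-5, R), 4)))), 2) = Pow(Add(-118, Add(2, Mul(Pow(Add(3, 0), 2), Add(Mul(-5, Mul(I, Pow(6, Rational(1, 2)))), 4)))), 2) = Pow(Add(-118, Add(2, Mul(Pow(3, 2), Add(Mul(-5, I, Pow(6, Rational(1, 2))), 4)))), 2) = Pow(Add(-118, Add(2, Mul(9, Add(4, Mul(-5, I, Pow(6, Rational(1, 2))))))), 2) = Pow(Add(-118, Add(2, Add(36, Mul(-45, I, Pow(6, Rational(1, 2)))))), 2) = Pow(Add(-118, Add(38, Mul(-45, I, Pow(6, Rational(1, 2))))), 2) = Pow(Add(-80, Mul(-45, I, Pow(6, Rational(1, 2)))), 2)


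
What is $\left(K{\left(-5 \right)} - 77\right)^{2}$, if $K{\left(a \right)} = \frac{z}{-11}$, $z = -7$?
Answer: $\frac{705600}{121} \approx 5831.4$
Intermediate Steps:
$K{\left(a \right)} = \frac{7}{11}$ ($K{\left(a \right)} = - \frac{7}{-11} = \left(-7\right) \left(- \frac{1}{11}\right) = \frac{7}{11}$)
$\left(K{\left(-5 \right)} - 77\right)^{2} = \left(\frac{7}{11} - 77\right)^{2} = \left(- \frac{840}{11}\right)^{2} = \frac{705600}{121}$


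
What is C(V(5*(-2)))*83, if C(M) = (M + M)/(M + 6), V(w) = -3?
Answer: -166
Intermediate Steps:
C(M) = 2*M/(6 + M) (C(M) = (2*M)/(6 + M) = 2*M/(6 + M))
C(V(5*(-2)))*83 = (2*(-3)/(6 - 3))*83 = (2*(-3)/3)*83 = (2*(-3)*(1/3))*83 = -2*83 = -166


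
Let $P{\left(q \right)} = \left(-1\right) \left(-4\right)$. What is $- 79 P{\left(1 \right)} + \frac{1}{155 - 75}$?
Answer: $- \frac{25279}{80} \approx -315.99$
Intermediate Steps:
$P{\left(q \right)} = 4$
$- 79 P{\left(1 \right)} + \frac{1}{155 - 75} = \left(-79\right) 4 + \frac{1}{155 - 75} = -316 + \frac{1}{80} = - \frac{25279}{80}$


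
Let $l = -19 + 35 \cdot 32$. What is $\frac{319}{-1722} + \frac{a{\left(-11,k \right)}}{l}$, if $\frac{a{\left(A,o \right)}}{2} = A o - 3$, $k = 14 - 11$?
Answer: $- \frac{158401}{631974} \approx -0.25064$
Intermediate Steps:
$k = 3$
$l = 1101$ ($l = -19 + 1120 = 1101$)
$a{\left(A,o \right)} = -6 + 2 A o$ ($a{\left(A,o \right)} = 2 \left(A o - 3\right) = 2 \left(-3 + A o\right) = -6 + 2 A o$)
$\frac{319}{-1722} + \frac{a{\left(-11,k \right)}}{l} = \frac{319}{-1722} + \frac{-6 + 2 \left(-11\right) 3}{1101} = 319 \left(- \frac{1}{1722}\right) + \left(-6 - 66\right) \frac{1}{1101} = - \frac{319}{1722} - \frac{24}{367} = - \frac{158401}{631974}$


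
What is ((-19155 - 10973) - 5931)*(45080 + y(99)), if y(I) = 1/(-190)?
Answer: -308852510741/190 ≈ -1.6255e+9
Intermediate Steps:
y(I) = -1/190
((-19155 - 10973) - 5931)*(45080 + y(99)) = ((-19155 - 10973) - 5931)*(45080 - 1/190) = (-30128 - 5931)*(8565199/190) = -36059*8565199/190 = -308852510741/190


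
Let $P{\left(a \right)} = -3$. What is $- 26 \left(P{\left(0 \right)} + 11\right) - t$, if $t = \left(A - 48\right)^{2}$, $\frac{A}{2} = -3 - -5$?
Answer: $-2144$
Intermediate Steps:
$A = 4$ ($A = 2 \left(-3 - -5\right) = 2 \left(-3 + 5\right) = 2 \cdot 2 = 4$)
$t = 1936$ ($t = \left(4 - 48\right)^{2} = \left(-44\right)^{2} = 1936$)
$- 26 \left(P{\left(0 \right)} + 11\right) - t = - 26 \left(-3 + 11\right) - 1936 = \left(-26\right) 8 - 1936 = -208 - 1936 = -2144$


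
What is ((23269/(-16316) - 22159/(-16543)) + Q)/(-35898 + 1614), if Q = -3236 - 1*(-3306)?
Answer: -6290232779/3084595339664 ≈ -0.0020392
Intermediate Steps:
Q = 70 (Q = -3236 + 3306 = 70)
((23269/(-16316) - 22159/(-16543)) + Q)/(-35898 + 1614) = ((23269/(-16316) - 22159/(-16543)) + 70)/(-35898 + 1614) = ((23269*(-1/16316) - 22159*(-1/16543)) + 70)/(-34284) = ((-23269/16316 + 22159/16543) + 70)*(-1/34284) = (-23392823/269915588 + 70)*(-1/34284) = (18870698337/269915588)*(-1/34284) = -6290232779/3084595339664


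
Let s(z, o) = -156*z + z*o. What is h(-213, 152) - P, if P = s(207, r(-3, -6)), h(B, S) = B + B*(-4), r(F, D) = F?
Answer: 33552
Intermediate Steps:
s(z, o) = -156*z + o*z
h(B, S) = -3*B (h(B, S) = B - 4*B = -3*B)
P = -32913 (P = 207*(-156 - 3) = 207*(-159) = -32913)
h(-213, 152) - P = -3*(-213) - 1*(-32913) = 639 + 32913 = 33552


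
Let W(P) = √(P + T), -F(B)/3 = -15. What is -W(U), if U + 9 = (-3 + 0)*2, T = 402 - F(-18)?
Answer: -3*√38 ≈ -18.493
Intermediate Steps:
F(B) = 45 (F(B) = -3*(-15) = 45)
T = 357 (T = 402 - 1*45 = 402 - 45 = 357)
U = -15 (U = -9 + (-3 + 0)*2 = -9 - 3*2 = -9 - 6 = -15)
W(P) = √(357 + P) (W(P) = √(P + 357) = √(357 + P))
-W(U) = -√(357 - 15) = -√342 = -3*√38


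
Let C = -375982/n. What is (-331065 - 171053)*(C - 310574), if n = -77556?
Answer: 3023566447615279/19389 ≈ 1.5594e+11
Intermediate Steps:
C = 187991/38778 (C = -375982/(-77556) = -375982*(-1/77556) = 187991/38778 ≈ 4.8479)
(-331065 - 171053)*(C - 310574) = (-331065 - 171053)*(187991/38778 - 310574) = -502118*(-12043250581/38778) = 3023566447615279/19389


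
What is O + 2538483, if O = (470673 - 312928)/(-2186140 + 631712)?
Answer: 3945888894979/1554428 ≈ 2.5385e+6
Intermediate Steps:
O = -157745/1554428 (O = 157745/(-1554428) = 157745*(-1/1554428) = -157745/1554428 ≈ -0.10148)
O + 2538483 = -157745/1554428 + 2538483 = 3945888894979/1554428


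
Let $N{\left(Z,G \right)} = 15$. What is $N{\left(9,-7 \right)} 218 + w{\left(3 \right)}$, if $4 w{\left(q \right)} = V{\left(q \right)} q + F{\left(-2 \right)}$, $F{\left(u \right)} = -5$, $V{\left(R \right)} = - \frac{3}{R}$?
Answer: $3268$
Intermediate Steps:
$w{\left(q \right)} = -2$ ($w{\left(q \right)} = \frac{- \frac{3}{q} q - 5}{4} = \frac{-3 - 5}{4} = \frac{1}{4} \left(-8\right) = -2$)
$N{\left(9,-7 \right)} 218 + w{\left(3 \right)} = 15 \cdot 218 - 2 = 3270 - 2 = 3268$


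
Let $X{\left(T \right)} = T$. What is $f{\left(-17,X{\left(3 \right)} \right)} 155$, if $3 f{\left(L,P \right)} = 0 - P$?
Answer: $-155$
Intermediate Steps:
$f{\left(L,P \right)} = - \frac{P}{3}$ ($f{\left(L,P \right)} = \frac{0 - P}{3} = \frac{\left(-1\right) P}{3} = - \frac{P}{3}$)
$f{\left(-17,X{\left(3 \right)} \right)} 155 = \left(- \frac{1}{3}\right) 3 \cdot 155 = \left(-1\right) 155 = -155$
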